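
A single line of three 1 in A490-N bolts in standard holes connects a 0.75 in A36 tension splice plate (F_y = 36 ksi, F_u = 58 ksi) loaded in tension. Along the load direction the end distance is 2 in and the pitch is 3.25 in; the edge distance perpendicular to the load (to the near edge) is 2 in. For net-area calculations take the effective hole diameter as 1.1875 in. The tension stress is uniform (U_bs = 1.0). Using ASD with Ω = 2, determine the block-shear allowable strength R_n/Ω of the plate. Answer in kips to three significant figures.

Shear plane L_v = 2 + 2·3.25 = 8.5 in; A_gv = 8.5 × 0.75 = 6.375 in².
A_nv = (8.5 − 2.5·1.1875) × 0.75 = 4.148 in².
A_nt = (2 − 0.5·1.1875) × 0.75 = 1.055 in².
0.6 F_u A_nv = 144.4 kips; 0.6 F_y A_gv = 137.7 kips → shear yielding governs the shear term.
R_n = 137.7 + 1.0 × 58 × 1.055 = 198.9 kips.
Allowable strength R_n/Ω = 198.9 / 2 = 99.4 kips.

99.4 kips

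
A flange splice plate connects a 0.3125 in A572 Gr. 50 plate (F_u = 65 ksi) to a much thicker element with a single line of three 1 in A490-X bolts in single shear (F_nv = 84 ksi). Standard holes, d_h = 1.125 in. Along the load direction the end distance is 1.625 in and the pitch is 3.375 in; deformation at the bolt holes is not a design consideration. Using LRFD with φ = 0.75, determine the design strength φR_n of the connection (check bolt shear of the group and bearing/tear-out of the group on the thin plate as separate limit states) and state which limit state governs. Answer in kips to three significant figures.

Bolt shear: A_b = π·1²/4 = 0.7854 in²; R_n = 84 × 0.7854 × 3 × 1 = 197.9 kips → 0.75 × 197.9 = 148 kips.
Bearing (1.5 l_c t F_u ≤ 3.0 d t F_u): upper limit = 3.0·1·0.3125·65 = 60.94 kips.
  Edge l_c = 1.625 − 1.125/2 = 1.062 → r_n = 32.37 kips; interior l_c = 3.375 − 1.125 = 2.25 → r_n = 60.94 kips.
  R_n,bearing = 1·32.37 + 2·60.94 = 154.2 kips → 0.75 × 154.2 = 116 kips.
Bearing governs: 116 kips.

116 kips (bearing governs)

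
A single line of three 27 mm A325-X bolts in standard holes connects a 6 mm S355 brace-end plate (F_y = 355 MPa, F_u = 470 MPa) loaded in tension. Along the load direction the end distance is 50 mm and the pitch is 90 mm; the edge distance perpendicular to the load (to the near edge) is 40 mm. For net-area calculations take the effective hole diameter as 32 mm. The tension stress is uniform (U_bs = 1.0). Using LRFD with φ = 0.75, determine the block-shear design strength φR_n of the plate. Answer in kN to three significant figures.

241 kN

Shear plane L_v = 50 + 2·90 = 230 mm; A_gv = 230 × 6 = 1380 mm².
A_nv = (230 − 2.5·32) × 6 = 900 mm².
A_nt = (40 − 0.5·32) × 6 = 144 mm².
0.6 F_u A_nv = 253.8 kN; 0.6 F_y A_gv = 293.9 kN → shear rupture governs the shear term.
R_n = 253.8 + 1.0 × 470 × 144 / 1000 = 321.5 kN.
Design strength φR_n = 0.75 × 321.5 = 241 kN.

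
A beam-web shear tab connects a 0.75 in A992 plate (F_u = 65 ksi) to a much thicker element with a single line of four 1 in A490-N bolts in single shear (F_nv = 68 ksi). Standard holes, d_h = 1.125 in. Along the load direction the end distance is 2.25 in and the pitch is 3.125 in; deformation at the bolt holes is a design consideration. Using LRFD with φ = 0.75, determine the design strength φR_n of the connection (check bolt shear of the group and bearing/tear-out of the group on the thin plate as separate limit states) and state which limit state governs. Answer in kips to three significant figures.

160 kips (bolt shear governs)

Bolt shear: A_b = π·1²/4 = 0.7854 in²; R_n = 68 × 0.7854 × 4 × 1 = 213.6 kips → 0.75 × 213.6 = 160 kips.
Bearing (1.2 l_c t F_u ≤ 2.4 d t F_u): upper limit = 2.4·1·0.75·65 = 117 kips.
  Edge l_c = 2.25 − 1.125/2 = 1.688 → r_n = 98.72 kips; interior l_c = 3.125 − 1.125 = 2 → r_n = 117 kips.
  R_n,bearing = 1·98.72 + 3·117 = 449.7 kips → 0.75 × 449.7 = 337 kips.
Bolt shear governs: 160 kips.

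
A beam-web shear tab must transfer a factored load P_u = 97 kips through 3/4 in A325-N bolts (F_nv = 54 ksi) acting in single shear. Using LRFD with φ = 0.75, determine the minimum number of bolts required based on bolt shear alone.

6 bolts

A_b = π·0.75²/4 = 0.4418 in².
Per-bolt design strength φR_n = 0.75 × 54 × 0.4418 × 1 = 17.89 kips.
n ≥ 97 / 17.89 = 5.421 → use 6 bolts.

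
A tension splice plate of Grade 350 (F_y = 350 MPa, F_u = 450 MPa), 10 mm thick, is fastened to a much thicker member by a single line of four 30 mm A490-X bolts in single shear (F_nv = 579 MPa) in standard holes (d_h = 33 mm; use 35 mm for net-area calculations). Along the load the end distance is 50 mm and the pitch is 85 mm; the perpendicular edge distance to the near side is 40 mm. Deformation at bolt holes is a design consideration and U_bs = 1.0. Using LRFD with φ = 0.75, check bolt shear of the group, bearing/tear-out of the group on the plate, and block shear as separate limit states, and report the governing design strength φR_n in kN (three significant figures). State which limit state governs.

Bolt shear: A_b = π·30²/4 = 706.9 mm²; R_n = 579 × 706.9 × 4 × 1 / 1000 = 1637 kN → 0.75 × 1637 = 1230 kN.
Bearing: edge l_c = 33.5, r_n = 180.9 kN; interior l_c = 52, r_n = 280.8 kN; R_n = 180.9 + 3·280.8 = 1023 kN → 767 kN.
Block shear: A_gv = 3050, A_nv = 1825, A_nt = 225 mm²; R_n = min(0.6F_uA_nv, 0.6F_yA_gv) + U_bs·F_u·A_nt = 594 kN → 446 kN.
Block shear governs: 446 kN.

446 kN (block shear governs)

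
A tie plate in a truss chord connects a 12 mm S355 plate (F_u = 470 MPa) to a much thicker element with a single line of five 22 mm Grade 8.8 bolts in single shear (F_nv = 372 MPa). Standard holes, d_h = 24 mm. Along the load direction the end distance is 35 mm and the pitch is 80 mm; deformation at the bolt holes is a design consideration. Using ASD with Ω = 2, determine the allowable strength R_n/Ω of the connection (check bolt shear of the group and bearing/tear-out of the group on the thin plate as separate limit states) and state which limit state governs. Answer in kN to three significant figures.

Bolt shear: A_b = π·22²/4 = 380.1 mm²; R_n = 372 × 380.1 × 5 × 1 / 1000 = 707 kN → 707 / 2 = 354 kN.
Bearing (1.2 l_c t F_u ≤ 2.4 d t F_u): upper limit = 2.4·22·12·470 / 1000 = 297.8 kN.
  Edge l_c = 35 − 24/2 = 23 → r_n = 155.7 kN; interior l_c = 80 − 24 = 56 → r_n = 297.8 kN.
  R_n,bearing = 1·155.7 + 4·297.8 = 1347 kN → 1347 / 2 = 673 kN.
Bolt shear governs: 354 kN.

354 kN (bolt shear governs)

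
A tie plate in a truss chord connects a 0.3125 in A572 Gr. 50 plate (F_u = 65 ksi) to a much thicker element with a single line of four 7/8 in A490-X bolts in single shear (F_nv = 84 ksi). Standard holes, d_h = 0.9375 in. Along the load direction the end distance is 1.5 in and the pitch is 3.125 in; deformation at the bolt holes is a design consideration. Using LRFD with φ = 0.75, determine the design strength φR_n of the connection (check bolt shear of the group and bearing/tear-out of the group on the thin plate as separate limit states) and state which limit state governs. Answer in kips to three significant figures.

115 kips (bearing governs)

Bolt shear: A_b = π·0.875²/4 = 0.6013 in²; R_n = 84 × 0.6013 × 4 × 1 = 202 kips → 0.75 × 202 = 152 kips.
Bearing (1.2 l_c t F_u ≤ 2.4 d t F_u): upper limit = 2.4·0.875·0.3125·65 = 42.66 kips.
  Edge l_c = 1.5 − 0.9375/2 = 1.031 → r_n = 25.14 kips; interior l_c = 3.125 − 0.9375 = 2.188 → r_n = 42.66 kips.
  R_n,bearing = 1·25.14 + 3·42.66 = 153.1 kips → 0.75 × 153.1 = 115 kips.
Bearing governs: 115 kips.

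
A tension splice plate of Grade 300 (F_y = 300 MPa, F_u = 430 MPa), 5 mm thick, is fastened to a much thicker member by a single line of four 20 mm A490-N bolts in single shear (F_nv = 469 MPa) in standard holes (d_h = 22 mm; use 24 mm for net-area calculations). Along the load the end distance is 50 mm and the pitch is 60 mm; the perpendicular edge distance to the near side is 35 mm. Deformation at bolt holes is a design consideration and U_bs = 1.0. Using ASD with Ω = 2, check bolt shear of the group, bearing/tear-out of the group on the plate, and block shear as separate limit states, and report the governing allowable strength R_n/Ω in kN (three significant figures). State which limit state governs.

119 kN (block shear governs)

Bolt shear: A_b = π·20²/4 = 314.2 mm²; R_n = 469 × 314.2 × 4 × 1 / 1000 = 589.4 kN → 589.4 / 2 = 295 kN.
Bearing: edge l_c = 39, r_n = 100.6 kN; interior l_c = 38, r_n = 98.04 kN; R_n = 100.6 + 3·98.04 = 394.7 kN → 197 kN.
Block shear: A_gv = 1150, A_nv = 730, A_nt = 115 mm²; R_n = min(0.6F_uA_nv, 0.6F_yA_gv) + U_bs·F_u·A_nt = 237.8 kN → 119 kN.
Block shear governs: 119 kN.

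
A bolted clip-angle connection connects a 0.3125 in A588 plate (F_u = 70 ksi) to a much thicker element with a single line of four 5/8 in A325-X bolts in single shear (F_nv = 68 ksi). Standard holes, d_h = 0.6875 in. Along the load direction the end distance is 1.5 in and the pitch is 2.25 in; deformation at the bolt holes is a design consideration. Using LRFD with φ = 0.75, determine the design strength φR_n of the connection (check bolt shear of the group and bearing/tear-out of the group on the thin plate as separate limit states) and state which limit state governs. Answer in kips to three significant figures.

62.6 kips (bolt shear governs)

Bolt shear: A_b = π·0.625²/4 = 0.3068 in²; R_n = 68 × 0.3068 × 4 × 1 = 83.45 kips → 0.75 × 83.45 = 62.6 kips.
Bearing (1.2 l_c t F_u ≤ 2.4 d t F_u): upper limit = 2.4·0.625·0.3125·70 = 32.81 kips.
  Edge l_c = 1.5 − 0.6875/2 = 1.156 → r_n = 30.35 kips; interior l_c = 2.25 − 0.6875 = 1.562 → r_n = 32.81 kips.
  R_n,bearing = 1·30.35 + 3·32.81 = 128.8 kips → 0.75 × 128.8 = 96.6 kips.
Bolt shear governs: 62.6 kips.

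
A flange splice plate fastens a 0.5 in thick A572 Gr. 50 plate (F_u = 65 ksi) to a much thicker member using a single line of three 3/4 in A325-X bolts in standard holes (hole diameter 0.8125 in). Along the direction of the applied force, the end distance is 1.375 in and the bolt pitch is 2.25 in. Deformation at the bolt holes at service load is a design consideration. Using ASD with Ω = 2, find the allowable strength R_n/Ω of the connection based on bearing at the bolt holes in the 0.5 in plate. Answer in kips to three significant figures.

Per bolt r_n = 1.2 l_c t F_u ≤ 2.4 d t F_u; upper limit = 2.4 × 0.75 × 0.5 × 65 = 58.5 kips.
Edge bolt: l_c = 1.375 − 0.8125/2 = 0.9688 in → 1.2 × 0.9688 × 0.5 × 65 = 37.78 → r_n = 37.78 kips.
Interior bolts: l_c = 2.25 − 0.8125 = 1.438 in → 1.2 × 1.438 × 0.5 × 65 = 56.06 → r_n = 56.06 kips.
R_n = 1 × 37.78 + 2 × 56.06 = 149.9 kips.
Allowable strength R_n/Ω = 149.9 / 2 = 75 kips.

75 kips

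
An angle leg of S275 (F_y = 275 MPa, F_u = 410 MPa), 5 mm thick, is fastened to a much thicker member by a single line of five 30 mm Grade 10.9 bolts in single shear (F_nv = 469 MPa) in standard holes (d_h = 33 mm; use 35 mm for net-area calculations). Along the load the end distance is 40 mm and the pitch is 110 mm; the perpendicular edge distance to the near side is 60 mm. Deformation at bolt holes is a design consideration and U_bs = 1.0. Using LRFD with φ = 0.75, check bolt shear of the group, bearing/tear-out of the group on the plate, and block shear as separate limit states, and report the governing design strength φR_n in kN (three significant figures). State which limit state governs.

Bolt shear: A_b = π·30²/4 = 706.9 mm²; R_n = 469 × 706.9 × 5 × 1 / 1000 = 1658 kN → 0.75 × 1658 = 1240 kN.
Bearing: edge l_c = 23.5, r_n = 57.81 kN; interior l_c = 77, r_n = 147.6 kN; R_n = 57.81 + 4·147.6 = 648.2 kN → 486 kN.
Block shear: A_gv = 2400, A_nv = 1612, A_nt = 212.5 mm²; R_n = min(0.6F_uA_nv, 0.6F_yA_gv) + U_bs·F_u·A_nt = 483.1 kN → 362 kN.
Block shear governs: 362 kN.

362 kN (block shear governs)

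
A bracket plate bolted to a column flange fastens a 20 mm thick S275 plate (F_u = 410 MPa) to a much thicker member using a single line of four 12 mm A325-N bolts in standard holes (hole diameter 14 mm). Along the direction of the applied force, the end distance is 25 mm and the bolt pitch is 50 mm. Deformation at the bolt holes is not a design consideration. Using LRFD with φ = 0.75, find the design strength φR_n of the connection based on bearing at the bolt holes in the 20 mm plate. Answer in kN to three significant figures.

830 kN

Per bolt r_n = 1.5 l_c t F_u ≤ 3.0 d t F_u; upper limit = 3.0 × 12 × 20 × 410 / 1000 = 295.2 kN.
Edge bolt: l_c = 25 − 14/2 = 18 mm → 1.5 × 18 × 20 × 410 / 1000 = 221.4 → r_n = 221.4 kN.
Interior bolts: l_c = 50 − 14 = 36 mm → 1.5 × 36 × 20 × 410 / 1000 = 442.8 → r_n = 295.2 kN.
R_n = 1 × 221.4 + 3 × 295.2 = 1107 kN.
Design strength φR_n = 0.75 × 1107 = 830 kN.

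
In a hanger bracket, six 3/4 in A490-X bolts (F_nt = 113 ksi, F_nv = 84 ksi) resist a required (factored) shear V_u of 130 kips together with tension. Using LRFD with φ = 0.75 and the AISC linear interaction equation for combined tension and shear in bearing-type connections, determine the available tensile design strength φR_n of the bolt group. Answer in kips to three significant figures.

117 kips

A_b = π·0.75²/4 = 0.4418 in²; f_rv = 130 / (6 × 0.4418) = 49.04 ksi.
F'_nt = 1.3 F_nt − (F_nt / φF_nv) f_rv = 1.3·113 − (113/(0.75·84))·49.04 = 58.93 ksi, capped at F_nt → F'_nt = 58.93 ksi.
R_n = F'_nt · A_b · n = 58.93 × 0.4418 × 6 = 156.2 kips.
Design strength φR_n = 0.75 × 156.2 = 117 kips.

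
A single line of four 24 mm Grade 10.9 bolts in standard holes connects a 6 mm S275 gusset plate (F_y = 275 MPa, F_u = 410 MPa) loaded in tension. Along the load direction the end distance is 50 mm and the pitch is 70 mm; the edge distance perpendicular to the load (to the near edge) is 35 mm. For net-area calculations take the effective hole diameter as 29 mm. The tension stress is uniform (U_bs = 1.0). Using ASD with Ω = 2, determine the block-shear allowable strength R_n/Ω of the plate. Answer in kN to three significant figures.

142 kN

Shear plane L_v = 50 + 3·70 = 260 mm; A_gv = 260 × 6 = 1560 mm².
A_nv = (260 − 3.5·29) × 6 = 951 mm².
A_nt = (35 − 0.5·29) × 6 = 123 mm².
0.6 F_u A_nv = 233.9 kN; 0.6 F_y A_gv = 257.4 kN → shear rupture governs the shear term.
R_n = 233.9 + 1.0 × 410 × 123 / 1000 = 284.4 kN.
Allowable strength R_n/Ω = 284.4 / 2 = 142 kN.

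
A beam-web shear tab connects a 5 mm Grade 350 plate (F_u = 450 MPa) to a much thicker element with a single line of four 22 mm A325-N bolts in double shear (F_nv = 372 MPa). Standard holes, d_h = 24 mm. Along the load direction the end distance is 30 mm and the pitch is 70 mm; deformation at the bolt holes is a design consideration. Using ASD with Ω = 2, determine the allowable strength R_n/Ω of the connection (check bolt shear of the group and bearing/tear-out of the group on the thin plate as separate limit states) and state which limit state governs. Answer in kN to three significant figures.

202 kN (bearing governs)

Bolt shear: A_b = π·22²/4 = 380.1 mm²; R_n = 372 × 380.1 × 4 × 2 / 1000 = 1131 kN → 1131 / 2 = 566 kN.
Bearing (1.2 l_c t F_u ≤ 2.4 d t F_u): upper limit = 2.4·22·5·450 / 1000 = 118.8 kN.
  Edge l_c = 30 − 24/2 = 18 → r_n = 48.6 kN; interior l_c = 70 − 24 = 46 → r_n = 118.8 kN.
  R_n,bearing = 1·48.6 + 3·118.8 = 405 kN → 405 / 2 = 202 kN.
Bearing governs: 202 kN.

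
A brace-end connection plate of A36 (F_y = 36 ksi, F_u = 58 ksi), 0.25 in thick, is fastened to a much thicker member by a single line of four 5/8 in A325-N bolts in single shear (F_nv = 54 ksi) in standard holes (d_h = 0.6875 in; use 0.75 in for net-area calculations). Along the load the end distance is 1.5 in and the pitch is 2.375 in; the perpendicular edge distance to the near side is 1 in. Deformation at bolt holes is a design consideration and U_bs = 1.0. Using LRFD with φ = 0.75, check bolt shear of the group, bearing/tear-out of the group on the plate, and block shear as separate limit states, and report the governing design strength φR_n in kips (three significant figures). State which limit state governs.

Bolt shear: A_b = π·0.625²/4 = 0.3068 in²; R_n = 54 × 0.3068 × 4 × 1 = 66.27 kips → 0.75 × 66.27 = 49.7 kips.
Bearing: edge l_c = 1.156, r_n = 20.12 kips; interior l_c = 1.688, r_n = 21.75 kips; R_n = 20.12 + 3·21.75 = 85.37 kips → 64 kips.
Block shear: A_gv = 2.156, A_nv = 1.5, A_nt = 0.1562 in²; R_n = min(0.6F_uA_nv, 0.6F_yA_gv) + U_bs·F_u·A_nt = 55.64 kips → 41.7 kips.
Block shear governs: 41.7 kips.

41.7 kips (block shear governs)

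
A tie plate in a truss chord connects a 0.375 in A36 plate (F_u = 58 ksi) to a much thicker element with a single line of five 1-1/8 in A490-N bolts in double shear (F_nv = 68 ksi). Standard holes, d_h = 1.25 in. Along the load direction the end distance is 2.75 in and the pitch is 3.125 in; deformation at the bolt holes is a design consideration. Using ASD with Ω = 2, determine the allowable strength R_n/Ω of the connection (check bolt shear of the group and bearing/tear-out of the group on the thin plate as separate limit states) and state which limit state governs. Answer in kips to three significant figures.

126 kips (bearing governs)

Bolt shear: A_b = π·1.125²/4 = 0.994 in²; R_n = 68 × 0.994 × 5 × 2 = 675.9 kips → 675.9 / 2 = 338 kips.
Bearing (1.2 l_c t F_u ≤ 2.4 d t F_u): upper limit = 2.4·1.125·0.375·58 = 58.72 kips.
  Edge l_c = 2.75 − 1.25/2 = 2.125 → r_n = 55.46 kips; interior l_c = 3.125 − 1.25 = 1.875 → r_n = 48.94 kips.
  R_n,bearing = 1·55.46 + 4·48.94 = 251.2 kips → 251.2 / 2 = 126 kips.
Bearing governs: 126 kips.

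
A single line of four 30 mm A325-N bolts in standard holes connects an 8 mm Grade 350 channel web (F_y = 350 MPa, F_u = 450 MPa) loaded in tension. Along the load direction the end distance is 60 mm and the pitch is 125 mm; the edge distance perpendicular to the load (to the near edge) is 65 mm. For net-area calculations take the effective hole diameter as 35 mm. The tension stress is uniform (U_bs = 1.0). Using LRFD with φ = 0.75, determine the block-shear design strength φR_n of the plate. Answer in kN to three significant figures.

Shear plane L_v = 60 + 3·125 = 435 mm; A_gv = 435 × 8 = 3480 mm².
A_nv = (435 − 3.5·35) × 8 = 2500 mm².
A_nt = (65 − 0.5·35) × 8 = 380 mm².
0.6 F_u A_nv = 675 kN; 0.6 F_y A_gv = 730.8 kN → shear rupture governs the shear term.
R_n = 675 + 1.0 × 450 × 380 / 1000 = 846 kN.
Design strength φR_n = 0.75 × 846 = 634 kN.

634 kN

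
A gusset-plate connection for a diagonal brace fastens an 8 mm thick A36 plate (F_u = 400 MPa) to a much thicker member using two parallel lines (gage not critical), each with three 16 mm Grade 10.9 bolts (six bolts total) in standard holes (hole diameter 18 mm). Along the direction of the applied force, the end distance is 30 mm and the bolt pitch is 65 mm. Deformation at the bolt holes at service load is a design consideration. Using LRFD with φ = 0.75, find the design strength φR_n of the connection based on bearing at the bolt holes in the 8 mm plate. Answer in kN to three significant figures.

Per bolt r_n = 1.2 l_c t F_u ≤ 2.4 d t F_u; upper limit = 2.4 × 16 × 8 × 400 / 1000 = 122.9 kN.
Edge bolt: l_c = 30 − 18/2 = 21 mm → 1.2 × 21 × 8 × 400 / 1000 = 80.64 → r_n = 80.64 kN.
Interior bolts: l_c = 65 − 18 = 47 mm → 1.2 × 47 × 8 × 400 / 1000 = 180.5 → r_n = 122.9 kN.
R_n = 2 × 80.64 + 4 × 122.9 = 652.8 kN.
Design strength φR_n = 0.75 × 652.8 = 490 kN.

490 kN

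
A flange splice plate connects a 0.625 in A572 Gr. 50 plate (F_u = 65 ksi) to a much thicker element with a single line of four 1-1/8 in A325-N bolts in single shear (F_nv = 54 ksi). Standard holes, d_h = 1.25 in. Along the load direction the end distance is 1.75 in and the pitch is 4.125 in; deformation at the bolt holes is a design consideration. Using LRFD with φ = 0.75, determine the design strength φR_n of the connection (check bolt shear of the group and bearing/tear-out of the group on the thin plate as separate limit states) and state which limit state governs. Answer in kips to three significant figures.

Bolt shear: A_b = π·1.125²/4 = 0.994 in²; R_n = 54 × 0.994 × 4 × 1 = 214.7 kips → 0.75 × 214.7 = 161 kips.
Bearing (1.2 l_c t F_u ≤ 2.4 d t F_u): upper limit = 2.4·1.125·0.625·65 = 109.7 kips.
  Edge l_c = 1.75 − 1.25/2 = 1.125 → r_n = 54.84 kips; interior l_c = 4.125 − 1.25 = 2.875 → r_n = 109.7 kips.
  R_n,bearing = 1·54.84 + 3·109.7 = 383.9 kips → 0.75 × 383.9 = 288 kips.
Bolt shear governs: 161 kips.

161 kips (bolt shear governs)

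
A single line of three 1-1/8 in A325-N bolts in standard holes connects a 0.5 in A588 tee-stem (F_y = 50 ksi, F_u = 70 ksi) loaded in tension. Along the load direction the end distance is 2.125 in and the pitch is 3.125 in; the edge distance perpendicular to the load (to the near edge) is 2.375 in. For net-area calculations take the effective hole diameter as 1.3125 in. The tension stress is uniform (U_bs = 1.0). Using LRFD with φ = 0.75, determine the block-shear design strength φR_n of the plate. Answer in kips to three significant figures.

125 kips

Shear plane L_v = 2.125 + 2·3.125 = 8.375 in; A_gv = 8.375 × 0.5 = 4.188 in².
A_nv = (8.375 − 2.5·1.3125) × 0.5 = 2.547 in².
A_nt = (2.375 − 0.5·1.3125) × 0.5 = 0.8594 in².
0.6 F_u A_nv = 107 kips; 0.6 F_y A_gv = 125.6 kips → shear rupture governs the shear term.
R_n = 107 + 1.0 × 70 × 0.8594 = 167.1 kips.
Design strength φR_n = 0.75 × 167.1 = 125 kips.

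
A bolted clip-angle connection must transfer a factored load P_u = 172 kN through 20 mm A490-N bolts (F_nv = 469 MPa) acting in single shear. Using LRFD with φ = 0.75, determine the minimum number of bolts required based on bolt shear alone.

A_b = π·20²/4 = 314.2 mm².
Per-bolt design strength φR_n = 0.75 × 469 × 314.2 × 1 / 1000 = 110.5 kN.
n ≥ 172 / 110.5 = 1.556 → use 2 bolts.

2 bolts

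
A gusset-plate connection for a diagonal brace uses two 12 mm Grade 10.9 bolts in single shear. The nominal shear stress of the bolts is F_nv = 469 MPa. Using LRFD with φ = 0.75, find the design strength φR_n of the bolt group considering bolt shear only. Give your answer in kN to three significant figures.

A_b = π × 12² / 4 = 113.1 mm².
R_n = F_nv · A_b · n · n_s = 469 × 113.1 × 2 × 1 / 1000 = 106.1 kN.
Design strength φR_n = 0.75 × 106.1 = 79.6 kN.

79.6 kN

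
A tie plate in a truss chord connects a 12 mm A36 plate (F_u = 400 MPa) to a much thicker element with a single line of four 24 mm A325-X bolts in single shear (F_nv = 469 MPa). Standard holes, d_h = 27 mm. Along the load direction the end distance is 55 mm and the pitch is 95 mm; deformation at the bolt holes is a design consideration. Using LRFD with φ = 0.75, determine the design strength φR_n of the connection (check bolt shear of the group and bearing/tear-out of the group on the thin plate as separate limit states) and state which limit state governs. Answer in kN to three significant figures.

637 kN (bolt shear governs)

Bolt shear: A_b = π·24²/4 = 452.4 mm²; R_n = 469 × 452.4 × 4 × 1 / 1000 = 848.7 kN → 0.75 × 848.7 = 637 kN.
Bearing (1.2 l_c t F_u ≤ 2.4 d t F_u): upper limit = 2.4·24·12·400 / 1000 = 276.5 kN.
  Edge l_c = 55 − 27/2 = 41.5 → r_n = 239 kN; interior l_c = 95 − 27 = 68 → r_n = 276.5 kN.
  R_n,bearing = 1·239 + 3·276.5 = 1068 kN → 0.75 × 1068 = 801 kN.
Bolt shear governs: 637 kN.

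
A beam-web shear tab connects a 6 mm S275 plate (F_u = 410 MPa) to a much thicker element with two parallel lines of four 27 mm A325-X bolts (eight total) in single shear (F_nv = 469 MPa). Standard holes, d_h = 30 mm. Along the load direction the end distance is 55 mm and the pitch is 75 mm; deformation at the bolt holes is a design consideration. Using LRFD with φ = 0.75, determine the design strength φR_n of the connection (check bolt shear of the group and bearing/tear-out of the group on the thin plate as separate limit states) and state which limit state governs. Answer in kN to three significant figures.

775 kN (bearing governs)

Bolt shear: A_b = π·27²/4 = 572.6 mm²; R_n = 469 × 572.6 × 8 × 1 / 1000 = 2148 kN → 0.75 × 2148 = 1610 kN.
Bearing (1.2 l_c t F_u ≤ 2.4 d t F_u): upper limit = 2.4·27·6·410 / 1000 = 159.4 kN.
  Edge l_c = 55 − 30/2 = 40 → r_n = 118.1 kN; interior l_c = 75 − 30 = 45 → r_n = 132.8 kN.
  R_n,bearing = 2·118.1 + 6·132.8 = 1033 kN → 0.75 × 1033 = 775 kN.
Bearing governs: 775 kN.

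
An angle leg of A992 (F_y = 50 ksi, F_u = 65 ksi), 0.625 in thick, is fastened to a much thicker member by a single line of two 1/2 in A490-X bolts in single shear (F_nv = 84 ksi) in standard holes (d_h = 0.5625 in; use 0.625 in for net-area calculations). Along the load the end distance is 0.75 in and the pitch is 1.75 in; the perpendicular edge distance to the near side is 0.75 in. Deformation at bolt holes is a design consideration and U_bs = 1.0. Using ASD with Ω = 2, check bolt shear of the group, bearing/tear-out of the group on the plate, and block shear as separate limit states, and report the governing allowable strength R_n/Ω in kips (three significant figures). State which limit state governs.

16.5 kips (bolt shear governs)

Bolt shear: A_b = π·0.5²/4 = 0.1963 in²; R_n = 84 × 0.1963 × 2 × 1 = 32.99 kips → 32.99 / 2 = 16.5 kips.
Bearing: edge l_c = 0.4688, r_n = 22.85 kips; interior l_c = 1.188, r_n = 48.75 kips; R_n = 22.85 + 1·48.75 = 71.6 kips → 35.8 kips.
Block shear: A_gv = 1.562, A_nv = 0.9766, A_nt = 0.2734 in²; R_n = min(0.6F_uA_nv, 0.6F_yA_gv) + U_bs·F_u·A_nt = 55.86 kips → 27.9 kips.
Bolt shear governs: 16.5 kips.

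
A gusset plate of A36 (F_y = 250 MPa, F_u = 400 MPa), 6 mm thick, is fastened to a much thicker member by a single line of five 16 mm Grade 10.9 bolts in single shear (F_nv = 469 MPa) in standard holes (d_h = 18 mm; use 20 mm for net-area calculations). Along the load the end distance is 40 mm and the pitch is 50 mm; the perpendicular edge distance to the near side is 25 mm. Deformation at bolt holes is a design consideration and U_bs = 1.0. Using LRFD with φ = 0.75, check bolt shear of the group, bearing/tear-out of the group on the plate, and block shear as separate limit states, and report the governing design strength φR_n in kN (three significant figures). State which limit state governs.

189 kN (block shear governs)

Bolt shear: A_b = π·16²/4 = 201.1 mm²; R_n = 469 × 201.1 × 5 × 1 / 1000 = 471.5 kN → 0.75 × 471.5 = 354 kN.
Bearing: edge l_c = 31, r_n = 89.28 kN; interior l_c = 32, r_n = 92.16 kN; R_n = 89.28 + 4·92.16 = 457.9 kN → 343 kN.
Block shear: A_gv = 1440, A_nv = 900, A_nt = 90 mm²; R_n = min(0.6F_uA_nv, 0.6F_yA_gv) + U_bs·F_u·A_nt = 252 kN → 189 kN.
Block shear governs: 189 kN.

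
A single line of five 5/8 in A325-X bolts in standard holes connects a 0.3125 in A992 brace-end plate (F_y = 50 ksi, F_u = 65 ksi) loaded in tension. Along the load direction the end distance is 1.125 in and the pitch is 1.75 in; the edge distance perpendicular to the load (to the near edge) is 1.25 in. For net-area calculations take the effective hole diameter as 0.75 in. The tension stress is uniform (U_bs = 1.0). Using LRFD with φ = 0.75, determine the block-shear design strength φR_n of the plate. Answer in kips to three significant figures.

Shear plane L_v = 1.125 + 4·1.75 = 8.125 in; A_gv = 8.125 × 0.3125 = 2.539 in².
A_nv = (8.125 − 4.5·0.75) × 0.3125 = 1.484 in².
A_nt = (1.25 − 0.5·0.75) × 0.3125 = 0.2734 in².
0.6 F_u A_nv = 57.89 kips; 0.6 F_y A_gv = 76.17 kips → shear rupture governs the shear term.
R_n = 57.89 + 1.0 × 65 × 0.2734 = 75.66 kips.
Design strength φR_n = 0.75 × 75.66 = 56.7 kips.

56.7 kips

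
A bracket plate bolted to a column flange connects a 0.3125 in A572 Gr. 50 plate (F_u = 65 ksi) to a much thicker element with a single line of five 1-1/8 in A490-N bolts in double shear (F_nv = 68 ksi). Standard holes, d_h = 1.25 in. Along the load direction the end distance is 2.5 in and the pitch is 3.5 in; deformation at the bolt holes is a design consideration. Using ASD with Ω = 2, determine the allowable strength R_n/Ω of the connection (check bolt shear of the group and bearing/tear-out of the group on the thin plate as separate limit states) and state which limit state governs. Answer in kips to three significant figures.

133 kips (bearing governs)

Bolt shear: A_b = π·1.125²/4 = 0.994 in²; R_n = 68 × 0.994 × 5 × 2 = 675.9 kips → 675.9 / 2 = 338 kips.
Bearing (1.2 l_c t F_u ≤ 2.4 d t F_u): upper limit = 2.4·1.125·0.3125·65 = 54.84 kips.
  Edge l_c = 2.5 − 1.25/2 = 1.875 → r_n = 45.7 kips; interior l_c = 3.5 − 1.25 = 2.25 → r_n = 54.84 kips.
  R_n,bearing = 1·45.7 + 4·54.84 = 265.1 kips → 265.1 / 2 = 133 kips.
Bearing governs: 133 kips.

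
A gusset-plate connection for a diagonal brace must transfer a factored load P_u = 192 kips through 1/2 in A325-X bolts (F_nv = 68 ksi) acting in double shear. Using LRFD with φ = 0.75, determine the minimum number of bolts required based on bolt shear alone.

A_b = π·0.5²/4 = 0.1963 in².
Per-bolt design strength φR_n = 0.75 × 68 × 0.1963 × 2 = 20.03 kips.
n ≥ 192 / 20.03 = 9.587 → use 10 bolts.

10 bolts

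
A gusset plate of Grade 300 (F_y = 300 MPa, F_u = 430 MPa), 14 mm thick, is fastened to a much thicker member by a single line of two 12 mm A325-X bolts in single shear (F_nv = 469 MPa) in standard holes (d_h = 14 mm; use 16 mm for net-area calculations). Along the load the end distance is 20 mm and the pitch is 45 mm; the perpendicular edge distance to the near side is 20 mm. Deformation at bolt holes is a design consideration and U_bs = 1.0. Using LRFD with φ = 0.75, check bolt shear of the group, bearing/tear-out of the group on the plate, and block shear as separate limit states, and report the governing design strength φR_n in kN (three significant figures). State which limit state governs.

Bolt shear: A_b = π·12²/4 = 113.1 mm²; R_n = 469 × 113.1 × 2 × 1 / 1000 = 106.1 kN → 0.75 × 106.1 = 79.6 kN.
Bearing: edge l_c = 13, r_n = 93.91 kN; interior l_c = 31, r_n = 173.4 kN; R_n = 93.91 + 1·173.4 = 267.3 kN → 200 kN.
Block shear: A_gv = 910, A_nv = 574, A_nt = 168 mm²; R_n = min(0.6F_uA_nv, 0.6F_yA_gv) + U_bs·F_u·A_nt = 220.3 kN → 165 kN.
Bolt shear governs: 79.6 kN.

79.6 kN (bolt shear governs)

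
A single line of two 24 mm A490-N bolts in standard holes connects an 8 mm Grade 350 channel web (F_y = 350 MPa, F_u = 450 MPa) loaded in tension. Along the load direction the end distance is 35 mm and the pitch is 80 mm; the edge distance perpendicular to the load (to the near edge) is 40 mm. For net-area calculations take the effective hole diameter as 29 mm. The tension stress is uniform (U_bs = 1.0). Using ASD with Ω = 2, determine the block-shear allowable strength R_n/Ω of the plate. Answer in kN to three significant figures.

Shear plane L_v = 35 + 1·80 = 115 mm; A_gv = 115 × 8 = 920 mm².
A_nv = (115 − 1.5·29) × 8 = 572 mm².
A_nt = (40 − 0.5·29) × 8 = 204 mm².
0.6 F_u A_nv = 154.4 kN; 0.6 F_y A_gv = 193.2 kN → shear rupture governs the shear term.
R_n = 154.4 + 1.0 × 450 × 204 / 1000 = 246.2 kN.
Allowable strength R_n/Ω = 246.2 / 2 = 123 kN.

123 kN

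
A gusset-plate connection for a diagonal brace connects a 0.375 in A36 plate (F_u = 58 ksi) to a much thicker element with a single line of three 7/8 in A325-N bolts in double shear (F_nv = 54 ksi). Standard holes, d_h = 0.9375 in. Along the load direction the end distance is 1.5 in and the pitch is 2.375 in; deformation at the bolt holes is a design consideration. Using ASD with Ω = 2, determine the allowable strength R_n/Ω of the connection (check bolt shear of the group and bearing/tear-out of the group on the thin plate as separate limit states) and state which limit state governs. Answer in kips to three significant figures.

Bolt shear: A_b = π·0.875²/4 = 0.6013 in²; R_n = 54 × 0.6013 × 3 × 2 = 194.8 kips → 194.8 / 2 = 97.4 kips.
Bearing (1.2 l_c t F_u ≤ 2.4 d t F_u): upper limit = 2.4·0.875·0.375·58 = 45.68 kips.
  Edge l_c = 1.5 − 0.9375/2 = 1.031 → r_n = 26.92 kips; interior l_c = 2.375 − 0.9375 = 1.438 → r_n = 37.52 kips.
  R_n,bearing = 1·26.92 + 2·37.52 = 102 kips → 102 / 2 = 51 kips.
Bearing governs: 51 kips.

51 kips (bearing governs)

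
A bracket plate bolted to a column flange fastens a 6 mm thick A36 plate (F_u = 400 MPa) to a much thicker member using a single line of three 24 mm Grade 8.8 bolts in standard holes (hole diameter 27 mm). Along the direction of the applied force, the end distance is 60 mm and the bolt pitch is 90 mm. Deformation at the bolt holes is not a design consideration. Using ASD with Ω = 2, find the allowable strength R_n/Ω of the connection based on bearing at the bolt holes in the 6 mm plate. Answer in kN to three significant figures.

Per bolt r_n = 1.5 l_c t F_u ≤ 3.0 d t F_u; upper limit = 3.0 × 24 × 6 × 400 / 1000 = 172.8 kN.
Edge bolt: l_c = 60 − 27/2 = 46.5 mm → 1.5 × 46.5 × 6 × 400 / 1000 = 167.4 → r_n = 167.4 kN.
Interior bolts: l_c = 90 − 27 = 63 mm → 1.5 × 63 × 6 × 400 / 1000 = 226.8 → r_n = 172.8 kN.
R_n = 1 × 167.4 + 2 × 172.8 = 513 kN.
Allowable strength R_n/Ω = 513 / 2 = 256 kN.

256 kN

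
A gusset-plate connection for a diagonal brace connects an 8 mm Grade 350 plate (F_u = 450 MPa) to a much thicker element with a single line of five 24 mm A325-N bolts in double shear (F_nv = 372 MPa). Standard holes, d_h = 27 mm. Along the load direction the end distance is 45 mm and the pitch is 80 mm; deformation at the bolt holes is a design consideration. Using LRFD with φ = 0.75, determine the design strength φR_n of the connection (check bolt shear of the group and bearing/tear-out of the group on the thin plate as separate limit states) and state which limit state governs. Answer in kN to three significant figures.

Bolt shear: A_b = π·24²/4 = 452.4 mm²; R_n = 372 × 452.4 × 5 × 2 / 1000 = 1683 kN → 0.75 × 1683 = 1260 kN.
Bearing (1.2 l_c t F_u ≤ 2.4 d t F_u): upper limit = 2.4·24·8·450 / 1000 = 207.4 kN.
  Edge l_c = 45 − 27/2 = 31.5 → r_n = 136.1 kN; interior l_c = 80 − 27 = 53 → r_n = 207.4 kN.
  R_n,bearing = 1·136.1 + 4·207.4 = 965.5 kN → 0.75 × 965.5 = 724 kN.
Bearing governs: 724 kN.

724 kN (bearing governs)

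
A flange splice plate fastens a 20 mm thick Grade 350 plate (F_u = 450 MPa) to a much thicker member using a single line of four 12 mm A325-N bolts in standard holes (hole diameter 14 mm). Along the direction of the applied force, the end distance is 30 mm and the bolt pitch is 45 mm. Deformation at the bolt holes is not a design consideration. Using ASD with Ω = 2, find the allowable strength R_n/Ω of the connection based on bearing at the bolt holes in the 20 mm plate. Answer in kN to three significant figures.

Per bolt r_n = 1.5 l_c t F_u ≤ 3.0 d t F_u; upper limit = 3.0 × 12 × 20 × 450 / 1000 = 324 kN.
Edge bolt: l_c = 30 − 14/2 = 23 mm → 1.5 × 23 × 20 × 450 / 1000 = 310.5 → r_n = 310.5 kN.
Interior bolts: l_c = 45 − 14 = 31 mm → 1.5 × 31 × 20 × 450 / 1000 = 418.5 → r_n = 324 kN.
R_n = 1 × 310.5 + 3 × 324 = 1282 kN.
Allowable strength R_n/Ω = 1282 / 2 = 641 kN.

641 kN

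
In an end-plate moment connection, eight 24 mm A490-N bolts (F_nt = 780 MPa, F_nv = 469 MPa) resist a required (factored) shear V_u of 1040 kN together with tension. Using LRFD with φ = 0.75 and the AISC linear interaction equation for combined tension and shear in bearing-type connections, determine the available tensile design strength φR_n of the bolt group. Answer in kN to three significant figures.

1020 kN

A_b = π·24²/4 = 452.4 mm²; f_rv = 1040 × 1000 / (8 × 452.4) = 287.4 MPa.
F'_nt = 1.3 F_nt − (F_nt / φF_nv) f_rv = 1.3·780 − (780/(0.75·469))·287.4 = 376.8 MPa, capped at F_nt → F'_nt = 376.8 MPa.
R_n = F'_nt · A_b · n = 376.8 × 452.4 × 8 / 1000 = 1364 kN.
Design strength φR_n = 0.75 × 1364 = 1020 kN.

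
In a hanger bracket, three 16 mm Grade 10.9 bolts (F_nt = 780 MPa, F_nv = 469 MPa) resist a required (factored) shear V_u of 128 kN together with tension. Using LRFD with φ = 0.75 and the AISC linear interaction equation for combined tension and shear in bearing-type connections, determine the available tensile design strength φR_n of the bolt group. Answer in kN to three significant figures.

246 kN

A_b = π·16²/4 = 201.1 mm²; f_rv = 128 × 1000 / (3 × 201.1) = 212.2 MPa.
F'_nt = 1.3 F_nt − (F_nt / φF_nv) f_rv = 1.3·780 − (780/(0.75·469))·212.2 = 543.4 MPa, capped at F_nt → F'_nt = 543.4 MPa.
R_n = F'_nt · A_b · n = 543.4 × 201.1 × 3 / 1000 = 327.8 kN.
Design strength φR_n = 0.75 × 327.8 = 246 kN.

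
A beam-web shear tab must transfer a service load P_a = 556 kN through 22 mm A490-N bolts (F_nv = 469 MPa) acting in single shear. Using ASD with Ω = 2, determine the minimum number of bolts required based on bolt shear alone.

7 bolts

A_b = π·22²/4 = 380.1 mm².
Per-bolt allowable strength R_n/Ω = 469 × 380.1 × 1 / 1000 / 2 = 89.14 kN.
n ≥ 556 / 89.14 = 6.237 → use 7 bolts.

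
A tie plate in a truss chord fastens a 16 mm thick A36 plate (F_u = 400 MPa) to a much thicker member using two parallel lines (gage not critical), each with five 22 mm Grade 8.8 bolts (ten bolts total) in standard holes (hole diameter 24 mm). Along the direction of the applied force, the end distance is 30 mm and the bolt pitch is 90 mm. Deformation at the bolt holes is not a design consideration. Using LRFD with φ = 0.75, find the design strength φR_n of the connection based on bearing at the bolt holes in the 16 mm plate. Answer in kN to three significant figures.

2790 kN

Per bolt r_n = 1.5 l_c t F_u ≤ 3.0 d t F_u; upper limit = 3.0 × 22 × 16 × 400 / 1000 = 422.4 kN.
Edge bolt: l_c = 30 − 24/2 = 18 mm → 1.5 × 18 × 16 × 400 / 1000 = 172.8 → r_n = 172.8 kN.
Interior bolts: l_c = 90 − 24 = 66 mm → 1.5 × 66 × 16 × 400 / 1000 = 633.6 → r_n = 422.4 kN.
R_n = 2 × 172.8 + 8 × 422.4 = 3725 kN.
Design strength φR_n = 0.75 × 3725 = 2790 kN.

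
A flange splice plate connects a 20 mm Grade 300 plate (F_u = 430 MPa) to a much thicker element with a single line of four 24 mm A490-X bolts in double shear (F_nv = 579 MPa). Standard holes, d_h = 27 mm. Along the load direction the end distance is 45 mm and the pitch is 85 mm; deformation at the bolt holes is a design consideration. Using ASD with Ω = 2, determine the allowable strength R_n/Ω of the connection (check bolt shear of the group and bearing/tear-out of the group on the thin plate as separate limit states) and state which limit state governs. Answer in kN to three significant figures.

Bolt shear: A_b = π·24²/4 = 452.4 mm²; R_n = 579 × 452.4 × 4 × 2 / 1000 = 2095 kN → 2095 / 2 = 1050 kN.
Bearing (1.2 l_c t F_u ≤ 2.4 d t F_u): upper limit = 2.4·24·20·430 / 1000 = 495.4 kN.
  Edge l_c = 45 − 27/2 = 31.5 → r_n = 325.1 kN; interior l_c = 85 − 27 = 58 → r_n = 495.4 kN.
  R_n,bearing = 1·325.1 + 3·495.4 = 1811 kN → 1811 / 2 = 906 kN.
Bearing governs: 906 kN.

906 kN (bearing governs)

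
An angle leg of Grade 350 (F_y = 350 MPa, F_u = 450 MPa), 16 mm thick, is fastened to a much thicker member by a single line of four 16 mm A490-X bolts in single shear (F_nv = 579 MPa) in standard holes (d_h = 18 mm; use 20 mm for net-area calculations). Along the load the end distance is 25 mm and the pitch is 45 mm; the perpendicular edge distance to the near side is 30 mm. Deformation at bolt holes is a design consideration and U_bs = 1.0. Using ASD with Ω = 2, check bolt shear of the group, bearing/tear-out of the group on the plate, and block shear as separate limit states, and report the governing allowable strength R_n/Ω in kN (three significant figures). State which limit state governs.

Bolt shear: A_b = π·16²/4 = 201.1 mm²; R_n = 579 × 201.1 × 4 × 1 / 1000 = 465.7 kN → 465.7 / 2 = 233 kN.
Bearing: edge l_c = 16, r_n = 138.2 kN; interior l_c = 27, r_n = 233.3 kN; R_n = 138.2 + 3·233.3 = 838.1 kN → 419 kN.
Block shear: A_gv = 2560, A_nv = 1440, A_nt = 320 mm²; R_n = min(0.6F_uA_nv, 0.6F_yA_gv) + U_bs·F_u·A_nt = 532.8 kN → 266 kN.
Bolt shear governs: 233 kN.

233 kN (bolt shear governs)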